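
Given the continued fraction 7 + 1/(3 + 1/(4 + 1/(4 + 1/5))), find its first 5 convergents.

7/1, 22/3, 95/13, 402/55, 2105/288

Using the convergent recurrence p_i = a_i*p_{i-1} + p_{i-2}, q_i = a_i*q_{i-1} + q_{i-2} with p_{-2}=0, p_{-1}=1, q_{-2}=1, q_{-1}=0:
  i=0: a_0=7, p_0 = 7*1 + 0 = 7, q_0 = 7*0 + 1 = 1.
  i=1: a_1=3, p_1 = 3*7 + 1 = 22, q_1 = 3*1 + 0 = 3.
  i=2: a_2=4, p_2 = 4*22 + 7 = 95, q_2 = 4*3 + 1 = 13.
  i=3: a_3=4, p_3 = 4*95 + 22 = 402, q_3 = 4*13 + 3 = 55.
  i=4: a_4=5, p_4 = 5*402 + 95 = 2105, q_4 = 5*55 + 13 = 288.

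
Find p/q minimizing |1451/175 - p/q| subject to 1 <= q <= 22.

Expand x = 1451/175 as a continued fraction with the Euclidean algorithm:
  1451 = 8*175 + 51, so a_0 = 8.
  175 = 3*51 + 22, so a_1 = 3.
  51 = 2*22 + 7, so a_2 = 2.
  22 = 3*7 + 1, so a_3 = 3.
  7 = 7*1 + 0, so a_4 = 7.
so x = [8; 3, 2, 3, 7].
Convergents (p_i = a_i*p_{i-1} + p_{i-2}, q_i = a_i*q_{i-1} + q_{i-2} with p_{-2}=0, p_{-1}=1, q_{-2}=1, q_{-1}=0), until the denominator exceeds 22:
  i=0: a_0=8, p_0 = 8*1 + 0 = 8, q_0 = 8*0 + 1 = 1.
  i=1: a_1=3, p_1 = 3*8 + 1 = 25, q_1 = 3*1 + 0 = 3.
  i=2: a_2=2, p_2 = 2*25 + 8 = 58, q_2 = 2*3 + 1 = 7.
  i=3: a_3=3, p_3 = 3*58 + 25 = 199, q_3 = 3*7 + 3 = 24.
q_3 = 24 > 22, so the last convergent with denominator <= 22 is p_2/q_2 = 58/7.
The closest fraction with denominator <= 22 is either p_2/q_2 or the intermediate fraction (k*p_2 + p_1)/(k*q_2 + q_1) with the largest k >= 1 whose denominator stays <= 22; these approach x as k grows, and every other convergent or intermediate fraction in range is farther away.
Largest k: floor((22 - q_1)/q_2) = floor((22 - 3)/7) = 2.
That gives (2*58 + 25)/(2*7 + 3) = 141/17.
Compare the errors: |x - 58/7| = |1451*7 - 58*175|/(175*7) = 7/1225, and |x - 141/17| = |1451*17 - 141*175|/(175*17) = 8/2975.
Cross-multiplying, 8*1225 = 9800 < 20825 = 7*2975, so 8/2975 is smaller: the intermediate fraction 141/17 is closer to x than 58/7.

141/17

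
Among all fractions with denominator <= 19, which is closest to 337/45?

15/2

Expand x = 337/45 as a continued fraction with the Euclidean algorithm:
  337 = 7*45 + 22, so a_0 = 7.
  45 = 2*22 + 1, so a_1 = 2.
  22 = 22*1 + 0, so a_2 = 22.
so x = [7; 2, 22].
Convergents (p_i = a_i*p_{i-1} + p_{i-2}, q_i = a_i*q_{i-1} + q_{i-2} with p_{-2}=0, p_{-1}=1, q_{-2}=1, q_{-1}=0), until the denominator exceeds 19:
  i=0: a_0=7, p_0 = 7*1 + 0 = 7, q_0 = 7*0 + 1 = 1.
  i=1: a_1=2, p_1 = 2*7 + 1 = 15, q_1 = 2*1 + 0 = 2.
  i=2: a_2=22, p_2 = 22*15 + 7 = 337, q_2 = 22*2 + 1 = 45.
q_2 = 45 > 19, so the last convergent with denominator <= 19 is p_1/q_1 = 15/2.
The closest fraction with denominator <= 19 is either p_1/q_1 or the intermediate fraction (k*p_1 + p_0)/(k*q_1 + q_0) with the largest k >= 1 whose denominator stays <= 19; these approach x as k grows, and every other convergent or intermediate fraction in range is farther away.
Largest k: floor((19 - q_0)/q_1) = floor((19 - 1)/2) = 9.
That gives (9*15 + 7)/(9*2 + 1) = 142/19.
Compare the errors: |x - 15/2| = |337*2 - 15*45|/(45*2) = 1/90, and |x - 142/19| = |337*19 - 142*45|/(45*19) = 13/855.
Cross-multiplying, 1*855 = 855 < 1170 = 13*90, so 1/90 is smaller: the convergent 15/2 is closer to x than 142/19.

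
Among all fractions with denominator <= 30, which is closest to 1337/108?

359/29

Expand x = 1337/108 as a continued fraction with the Euclidean algorithm:
  1337 = 12*108 + 41, so a_0 = 12.
  108 = 2*41 + 26, so a_1 = 2.
  41 = 1*26 + 15, so a_2 = 1.
  26 = 1*15 + 11, so a_3 = 1.
  15 = 1*11 + 4, so a_4 = 1.
  11 = 2*4 + 3, so a_5 = 2.
  4 = 1*3 + 1, so a_6 = 1.
  3 = 3*1 + 0, so a_7 = 3.
so x = [12; 2, 1, 1, 1, 2, 1, 3].
Convergents (p_i = a_i*p_{i-1} + p_{i-2}, q_i = a_i*q_{i-1} + q_{i-2} with p_{-2}=0, p_{-1}=1, q_{-2}=1, q_{-1}=0), until the denominator exceeds 30:
  i=0: a_0=12, p_0 = 12*1 + 0 = 12, q_0 = 12*0 + 1 = 1.
  i=1: a_1=2, p_1 = 2*12 + 1 = 25, q_1 = 2*1 + 0 = 2.
  i=2: a_2=1, p_2 = 1*25 + 12 = 37, q_2 = 1*2 + 1 = 3.
  i=3: a_3=1, p_3 = 1*37 + 25 = 62, q_3 = 1*3 + 2 = 5.
  i=4: a_4=1, p_4 = 1*62 + 37 = 99, q_4 = 1*5 + 3 = 8.
  i=5: a_5=2, p_5 = 2*99 + 62 = 260, q_5 = 2*8 + 5 = 21.
  i=6: a_6=1, p_6 = 1*260 + 99 = 359, q_6 = 1*21 + 8 = 29.
  i=7: a_7=3, p_7 = 3*359 + 260 = 1337, q_7 = 3*29 + 21 = 108.
q_7 = 108 > 30, so the last convergent with denominator <= 30 is p_6/q_6 = 359/29.
The closest fraction with denominator <= 30 is either p_6/q_6 or the intermediate fraction (k*p_6 + p_5)/(k*q_6 + q_5) with the largest k >= 1 whose denominator stays <= 30; these approach x as k grows, and every other convergent or intermediate fraction in range is farther away.
Largest k: floor((30 - q_5)/q_6) = floor((30 - 21)/29) = 0.
Since k = 0, no intermediate fraction beyond p_6/q_6 has denominator <= 30, so the convergent 359/29 is the closest (its error is |1337*29 - 359*108|/(108*29) = 1/3132).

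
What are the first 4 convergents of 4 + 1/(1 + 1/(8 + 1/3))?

4/1, 5/1, 44/9, 137/28

Using the convergent recurrence p_i = a_i*p_{i-1} + p_{i-2}, q_i = a_i*q_{i-1} + q_{i-2} with p_{-2}=0, p_{-1}=1, q_{-2}=1, q_{-1}=0:
  i=0: a_0=4, p_0 = 4*1 + 0 = 4, q_0 = 4*0 + 1 = 1.
  i=1: a_1=1, p_1 = 1*4 + 1 = 5, q_1 = 1*1 + 0 = 1.
  i=2: a_2=8, p_2 = 8*5 + 4 = 44, q_2 = 8*1 + 1 = 9.
  i=3: a_3=3, p_3 = 3*44 + 5 = 137, q_3 = 3*9 + 1 = 28.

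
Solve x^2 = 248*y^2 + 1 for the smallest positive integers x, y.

First expand sqrt(248) as a continued fraction. With x_i = (sqrt(248) + m_i)/d_i and (m_0, d_0) = (0, 1): a_0 = floor(sqrt(248)) = 15, since 15^2 = 225 <= 248 < 256 = 16^2.
Iterate m_{i+1} = d_i*a_i - m_i, d_{i+1} = (248 - m_{i+1}^2)/d_i, a_{i+1} = floor((a_0 + m_{i+1})/d_{i+1}):
  m_1 = 1*15 - 0 = 15, d_1 = (248 - 15^2)/1 = 23/1 = 23, a_1 = floor((15 + 15)/23) = 1.
  m_2 = 23*1 - 15 = 8, d_2 = (248 - 8^2)/23 = 184/23 = 8, a_2 = floor((15 + 8)/8) = 2.
  m_3 = 8*2 - 8 = 8, d_3 = (248 - 8^2)/8 = 184/8 = 23, a_3 = floor((15 + 8)/23) = 1.
  m_4 = 23*1 - 8 = 15, d_4 = (248 - 15^2)/23 = 23/23 = 1, a_4 = floor((15 + 15)/1) = 30.
  m_5 = 1*30 - 15 = 15, d_5 = (248 - 15^2)/1 = 23/1 = 23: (m_5, d_5) = (m_1, d_1) = (15, 23), so from here the quotients repeat a_1, ..., a_4; the period length is 4.
So sqrt(248) = [15; (1, 2, 1, 30)] with period length k = 4.
k is even, so the fundamental solution of x^2 - 248y^2 = 1 is (p_{k-1}, q_{k-1}) = (p_3, q_3); compute convergents through index 3.
Convergents (p_i = a_i*p_{i-1} + p_{i-2}, q_i = a_i*q_{i-1} + q_{i-2} with p_{-2}=0, p_{-1}=1, q_{-2}=1, q_{-1}=0):
  i=0: a_0=15, p_0 = 15*1 + 0 = 15, q_0 = 15*0 + 1 = 1.
  i=1: a_1=1, p_1 = 1*15 + 1 = 16, q_1 = 1*1 + 0 = 1.
  i=2: a_2=2, p_2 = 2*16 + 15 = 47, q_2 = 2*1 + 1 = 3.
  i=3: a_3=1, p_3 = 1*47 + 16 = 63, q_3 = 1*3 + 1 = 4.
Check: 63^2 - 248*4^2 = 3969 - 3968 = 1, so (x, y) = (63, 4) solves the equation, and by the theorem it is the least positive solution.

(x, y) = (63, 4)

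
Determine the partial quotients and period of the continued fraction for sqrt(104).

[10; (5, 20)]

Write x_i = (sqrt(104) + m_i)/d_i with (m_0, d_0) = (0, 1). a_0 = floor(sqrt(104)) = 10, since 10^2 = 100 <= 104 < 121 = 11^2.
Iterate m_{i+1} = d_i*a_i - m_i, d_{i+1} = (104 - m_{i+1}^2)/d_i, a_{i+1} = floor((a_0 + m_{i+1})/d_{i+1}):
  m_1 = 1*10 - 0 = 10, d_1 = (104 - 10^2)/1 = 4/1 = 4, a_1 = floor((10 + 10)/4) = 5.
  m_2 = 4*5 - 10 = 10, d_2 = (104 - 10^2)/4 = 4/4 = 1, a_2 = floor((10 + 10)/1) = 20.
  m_3 = 1*20 - 10 = 10, d_3 = (104 - 10^2)/1 = 4/1 = 4: (m_3, d_3) = (m_1, d_1) = (10, 4), so from here the quotients repeat a_1, a_2; the period length is 2.
Hence the expansion of sqrt(104) is a_0 = 10 followed by the repeating block 5, 20 (period 2).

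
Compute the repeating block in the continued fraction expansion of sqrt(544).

[23; (3, 11, 3, 46)]

Write x_i = (sqrt(544) + m_i)/d_i with (m_0, d_0) = (0, 1). a_0 = floor(sqrt(544)) = 23, since 23^2 = 529 <= 544 < 576 = 24^2.
Iterate m_{i+1} = d_i*a_i - m_i, d_{i+1} = (544 - m_{i+1}^2)/d_i, a_{i+1} = floor((a_0 + m_{i+1})/d_{i+1}):
  m_1 = 1*23 - 0 = 23, d_1 = (544 - 23^2)/1 = 15/1 = 15, a_1 = floor((23 + 23)/15) = 3.
  m_2 = 15*3 - 23 = 22, d_2 = (544 - 22^2)/15 = 60/15 = 4, a_2 = floor((23 + 22)/4) = 11.
  m_3 = 4*11 - 22 = 22, d_3 = (544 - 22^2)/4 = 60/4 = 15, a_3 = floor((23 + 22)/15) = 3.
  m_4 = 15*3 - 22 = 23, d_4 = (544 - 23^2)/15 = 15/15 = 1, a_4 = floor((23 + 23)/1) = 46.
  m_5 = 1*46 - 23 = 23, d_5 = (544 - 23^2)/1 = 15/1 = 15: (m_5, d_5) = (m_1, d_1) = (23, 15), so from here the quotients repeat a_1, ..., a_4; the period length is 4.
Hence the expansion of sqrt(544) is a_0 = 23 followed by the repeating block 3, 11, 3, 46 (period 4).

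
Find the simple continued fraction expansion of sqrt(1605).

Write x_i = (sqrt(1605) + m_i)/d_i with (m_0, d_0) = (0, 1). a_0 = floor(sqrt(1605)) = 40, since 40^2 = 1600 <= 1605 < 1681 = 41^2.
Iterate m_{i+1} = d_i*a_i - m_i, d_{i+1} = (1605 - m_{i+1}^2)/d_i, a_{i+1} = floor((a_0 + m_{i+1})/d_{i+1}):
  m_1 = 1*40 - 0 = 40, d_1 = (1605 - 40^2)/1 = 5/1 = 5, a_1 = floor((40 + 40)/5) = 16.
  m_2 = 5*16 - 40 = 40, d_2 = (1605 - 40^2)/5 = 5/5 = 1, a_2 = floor((40 + 40)/1) = 80.
  m_3 = 1*80 - 40 = 40, d_3 = (1605 - 40^2)/1 = 5/1 = 5: (m_3, d_3) = (m_1, d_1) = (40, 5), so from here the quotients repeat a_1, a_2; the period length is 2.
Hence the expansion of sqrt(1605) is a_0 = 40 followed by the repeating block 16, 80 (period 2).

[40; (16, 80)]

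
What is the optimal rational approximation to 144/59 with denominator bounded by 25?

Expand x = 144/59 as a continued fraction with the Euclidean algorithm:
  144 = 2*59 + 26, so a_0 = 2.
  59 = 2*26 + 7, so a_1 = 2.
  26 = 3*7 + 5, so a_2 = 3.
  7 = 1*5 + 2, so a_3 = 1.
  5 = 2*2 + 1, so a_4 = 2.
  2 = 2*1 + 0, so a_5 = 2.
so x = [2; 2, 3, 1, 2, 2].
Convergents (p_i = a_i*p_{i-1} + p_{i-2}, q_i = a_i*q_{i-1} + q_{i-2} with p_{-2}=0, p_{-1}=1, q_{-2}=1, q_{-1}=0), until the denominator exceeds 25:
  i=0: a_0=2, p_0 = 2*1 + 0 = 2, q_0 = 2*0 + 1 = 1.
  i=1: a_1=2, p_1 = 2*2 + 1 = 5, q_1 = 2*1 + 0 = 2.
  i=2: a_2=3, p_2 = 3*5 + 2 = 17, q_2 = 3*2 + 1 = 7.
  i=3: a_3=1, p_3 = 1*17 + 5 = 22, q_3 = 1*7 + 2 = 9.
  i=4: a_4=2, p_4 = 2*22 + 17 = 61, q_4 = 2*9 + 7 = 25.
  i=5: a_5=2, p_5 = 2*61 + 22 = 144, q_5 = 2*25 + 9 = 59.
q_5 = 59 > 25, so the last convergent with denominator <= 25 is p_4/q_4 = 61/25.
The closest fraction with denominator <= 25 is either p_4/q_4 or the intermediate fraction (k*p_4 + p_3)/(k*q_4 + q_3) with the largest k >= 1 whose denominator stays <= 25; these approach x as k grows, and every other convergent or intermediate fraction in range is farther away.
Largest k: floor((25 - q_3)/q_4) = floor((25 - 9)/25) = 0.
Since k = 0, no intermediate fraction beyond p_4/q_4 has denominator <= 25, so the convergent 61/25 is the closest (its error is |144*25 - 61*59|/(59*25) = 1/1475).

61/25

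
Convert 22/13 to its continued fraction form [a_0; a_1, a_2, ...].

[1; 1, 2, 4]

Run the Euclidean algorithm on 22 and 13; the successive quotients are the partial quotients a_0, a_1, ... (each step inverts the fractional part left over by the previous one):
  22 = 1*13 + 9, so a_0 = 1.
  13 = 1*9 + 4, so a_1 = 1.
  9 = 2*4 + 1, so a_2 = 2.
  4 = 4*1 + 0, so a_3 = 4.
The remainder reaches 0 after 4 divisions, so the expansion has 4 partial quotients, read off in order.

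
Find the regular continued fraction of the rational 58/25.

[2; 3, 8]

Run the Euclidean algorithm on 58 and 25; the successive quotients are the partial quotients a_0, a_1, ... (each step inverts the fractional part left over by the previous one):
  58 = 2*25 + 8, so a_0 = 2.
  25 = 3*8 + 1, so a_1 = 3.
  8 = 8*1 + 0, so a_2 = 8.
The remainder reaches 0 after 3 divisions, so the expansion has 3 partial quotients, read off in order.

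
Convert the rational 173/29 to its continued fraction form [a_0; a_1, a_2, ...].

[5; 1, 28]

Run the Euclidean algorithm on 173 and 29; the successive quotients are the partial quotients a_0, a_1, ... (each step inverts the fractional part left over by the previous one):
  173 = 5*29 + 28, so a_0 = 5.
  29 = 1*28 + 1, so a_1 = 1.
  28 = 28*1 + 0, so a_2 = 28.
The remainder reaches 0 after 3 divisions, so the expansion has 3 partial quotients, read off in order.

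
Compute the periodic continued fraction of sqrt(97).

Write x_i = (sqrt(97) + m_i)/d_i with (m_0, d_0) = (0, 1). a_0 = floor(sqrt(97)) = 9, since 9^2 = 81 <= 97 < 100 = 10^2.
Iterate m_{i+1} = d_i*a_i - m_i, d_{i+1} = (97 - m_{i+1}^2)/d_i, a_{i+1} = floor((a_0 + m_{i+1})/d_{i+1}):
  m_1 = 1*9 - 0 = 9, d_1 = (97 - 9^2)/1 = 16/1 = 16, a_1 = floor((9 + 9)/16) = 1.
  m_2 = 16*1 - 9 = 7, d_2 = (97 - 7^2)/16 = 48/16 = 3, a_2 = floor((9 + 7)/3) = 5.
  m_3 = 3*5 - 7 = 8, d_3 = (97 - 8^2)/3 = 33/3 = 11, a_3 = floor((9 + 8)/11) = 1.
  m_4 = 11*1 - 8 = 3, d_4 = (97 - 3^2)/11 = 88/11 = 8, a_4 = floor((9 + 3)/8) = 1.
  m_5 = 8*1 - 3 = 5, d_5 = (97 - 5^2)/8 = 72/8 = 9, a_5 = floor((9 + 5)/9) = 1.
  m_6 = 9*1 - 5 = 4, d_6 = (97 - 4^2)/9 = 81/9 = 9, a_6 = floor((9 + 4)/9) = 1.
  m_7 = 9*1 - 4 = 5, d_7 = (97 - 5^2)/9 = 72/9 = 8, a_7 = floor((9 + 5)/8) = 1.
  m_8 = 8*1 - 5 = 3, d_8 = (97 - 3^2)/8 = 88/8 = 11, a_8 = floor((9 + 3)/11) = 1.
  m_9 = 11*1 - 3 = 8, d_9 = (97 - 8^2)/11 = 33/11 = 3, a_9 = floor((9 + 8)/3) = 5.
  m_10 = 3*5 - 8 = 7, d_10 = (97 - 7^2)/3 = 48/3 = 16, a_10 = floor((9 + 7)/16) = 1.
  m_11 = 16*1 - 7 = 9, d_11 = (97 - 9^2)/16 = 16/16 = 1, a_11 = floor((9 + 9)/1) = 18.
  m_12 = 1*18 - 9 = 9, d_12 = (97 - 9^2)/1 = 16/1 = 16: (m_12, d_12) = (m_1, d_1) = (9, 16), so from here the quotients repeat a_1, ..., a_11; the period length is 11.
Hence the expansion of sqrt(97) is a_0 = 9 followed by the repeating block 1, 5, 1, 1, 1, 1, 1, 1, 5, 1, 18 (period 11).

[9; (1, 5, 1, 1, 1, 1, 1, 1, 5, 1, 18)]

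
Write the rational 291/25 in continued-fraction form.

Run the Euclidean algorithm on 291 and 25; the successive quotients are the partial quotients a_0, a_1, ... (each step inverts the fractional part left over by the previous one):
  291 = 11*25 + 16, so a_0 = 11.
  25 = 1*16 + 9, so a_1 = 1.
  16 = 1*9 + 7, so a_2 = 1.
  9 = 1*7 + 2, so a_3 = 1.
  7 = 3*2 + 1, so a_4 = 3.
  2 = 2*1 + 0, so a_5 = 2.
The remainder reaches 0 after 6 divisions, so the expansion has 6 partial quotients, read off in order.

[11; 1, 1, 1, 3, 2]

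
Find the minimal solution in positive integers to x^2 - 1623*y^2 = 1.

(x, y) = (53017, 1316)

First expand sqrt(1623) as a continued fraction. With x_i = (sqrt(1623) + m_i)/d_i and (m_0, d_0) = (0, 1): a_0 = floor(sqrt(1623)) = 40, since 40^2 = 1600 <= 1623 < 1681 = 41^2.
Iterate m_{i+1} = d_i*a_i - m_i, d_{i+1} = (1623 - m_{i+1}^2)/d_i, a_{i+1} = floor((a_0 + m_{i+1})/d_{i+1}):
  m_1 = 1*40 - 0 = 40, d_1 = (1623 - 40^2)/1 = 23/1 = 23, a_1 = floor((40 + 40)/23) = 3.
  m_2 = 23*3 - 40 = 29, d_2 = (1623 - 29^2)/23 = 782/23 = 34, a_2 = floor((40 + 29)/34) = 2.
  m_3 = 34*2 - 29 = 39, d_3 = (1623 - 39^2)/34 = 102/34 = 3, a_3 = floor((40 + 39)/3) = 26.
  m_4 = 3*26 - 39 = 39, d_4 = (1623 - 39^2)/3 = 102/3 = 34, a_4 = floor((40 + 39)/34) = 2.
  m_5 = 34*2 - 39 = 29, d_5 = (1623 - 29^2)/34 = 782/34 = 23, a_5 = floor((40 + 29)/23) = 3.
  m_6 = 23*3 - 29 = 40, d_6 = (1623 - 40^2)/23 = 23/23 = 1, a_6 = floor((40 + 40)/1) = 80.
  m_7 = 1*80 - 40 = 40, d_7 = (1623 - 40^2)/1 = 23/1 = 23: (m_7, d_7) = (m_1, d_1) = (40, 23), so from here the quotients repeat a_1, ..., a_6; the period length is 6.
So sqrt(1623) = [40; (3, 2, 26, 2, 3, 80)] with period length k = 6.
k is even, so the fundamental solution of x^2 - 1623y^2 = 1 is (p_{k-1}, q_{k-1}) = (p_5, q_5); compute convergents through index 5.
Convergents (p_i = a_i*p_{i-1} + p_{i-2}, q_i = a_i*q_{i-1} + q_{i-2} with p_{-2}=0, p_{-1}=1, q_{-2}=1, q_{-1}=0):
  i=0: a_0=40, p_0 = 40*1 + 0 = 40, q_0 = 40*0 + 1 = 1.
  i=1: a_1=3, p_1 = 3*40 + 1 = 121, q_1 = 3*1 + 0 = 3.
  i=2: a_2=2, p_2 = 2*121 + 40 = 282, q_2 = 2*3 + 1 = 7.
  i=3: a_3=26, p_3 = 26*282 + 121 = 7453, q_3 = 26*7 + 3 = 185.
  i=4: a_4=2, p_4 = 2*7453 + 282 = 15188, q_4 = 2*185 + 7 = 377.
  i=5: a_5=3, p_5 = 3*15188 + 7453 = 53017, q_5 = 3*377 + 185 = 1316.
Check: 53017^2 - 1623*1316^2 = 2810802289 - 2810802288 = 1, so (x, y) = (53017, 1316) solves the equation, and by the theorem it is the least positive solution.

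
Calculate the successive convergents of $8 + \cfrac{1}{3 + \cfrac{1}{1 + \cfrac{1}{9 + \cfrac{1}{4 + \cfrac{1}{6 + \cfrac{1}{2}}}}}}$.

8/1, 25/3, 33/4, 322/39, 1321/160, 8248/999, 17817/2158

Using the convergent recurrence p_i = a_i*p_{i-1} + p_{i-2}, q_i = a_i*q_{i-1} + q_{i-2} with p_{-2}=0, p_{-1}=1, q_{-2}=1, q_{-1}=0:
  i=0: a_0=8, p_0 = 8*1 + 0 = 8, q_0 = 8*0 + 1 = 1.
  i=1: a_1=3, p_1 = 3*8 + 1 = 25, q_1 = 3*1 + 0 = 3.
  i=2: a_2=1, p_2 = 1*25 + 8 = 33, q_2 = 1*3 + 1 = 4.
  i=3: a_3=9, p_3 = 9*33 + 25 = 322, q_3 = 9*4 + 3 = 39.
  i=4: a_4=4, p_4 = 4*322 + 33 = 1321, q_4 = 4*39 + 4 = 160.
  i=5: a_5=6, p_5 = 6*1321 + 322 = 8248, q_5 = 6*160 + 39 = 999.
  i=6: a_6=2, p_6 = 2*8248 + 1321 = 17817, q_6 = 2*999 + 160 = 2158.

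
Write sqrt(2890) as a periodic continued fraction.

Write x_i = (sqrt(2890) + m_i)/d_i with (m_0, d_0) = (0, 1). a_0 = floor(sqrt(2890)) = 53, since 53^2 = 2809 <= 2890 < 2916 = 54^2.
Iterate m_{i+1} = d_i*a_i - m_i, d_{i+1} = (2890 - m_{i+1}^2)/d_i, a_{i+1} = floor((a_0 + m_{i+1})/d_{i+1}):
  m_1 = 1*53 - 0 = 53, d_1 = (2890 - 53^2)/1 = 81/1 = 81, a_1 = floor((53 + 53)/81) = 1.
  m_2 = 81*1 - 53 = 28, d_2 = (2890 - 28^2)/81 = 2106/81 = 26, a_2 = floor((53 + 28)/26) = 3.
  m_3 = 26*3 - 28 = 50, d_3 = (2890 - 50^2)/26 = 390/26 = 15, a_3 = floor((53 + 50)/15) = 6.
  m_4 = 15*6 - 50 = 40, d_4 = (2890 - 40^2)/15 = 1290/15 = 86, a_4 = floor((53 + 40)/86) = 1.
  m_5 = 86*1 - 40 = 46, d_5 = (2890 - 46^2)/86 = 774/86 = 9, a_5 = floor((53 + 46)/9) = 11.
  m_6 = 9*11 - 46 = 53, d_6 = (2890 - 53^2)/9 = 81/9 = 9, a_6 = floor((53 + 53)/9) = 11.
  m_7 = 9*11 - 53 = 46, d_7 = (2890 - 46^2)/9 = 774/9 = 86, a_7 = floor((53 + 46)/86) = 1.
  m_8 = 86*1 - 46 = 40, d_8 = (2890 - 40^2)/86 = 1290/86 = 15, a_8 = floor((53 + 40)/15) = 6.
  m_9 = 15*6 - 40 = 50, d_9 = (2890 - 50^2)/15 = 390/15 = 26, a_9 = floor((53 + 50)/26) = 3.
  m_10 = 26*3 - 50 = 28, d_10 = (2890 - 28^2)/26 = 2106/26 = 81, a_10 = floor((53 + 28)/81) = 1.
  m_11 = 81*1 - 28 = 53, d_11 = (2890 - 53^2)/81 = 81/81 = 1, a_11 = floor((53 + 53)/1) = 106.
  m_12 = 1*106 - 53 = 53, d_12 = (2890 - 53^2)/1 = 81/1 = 81: (m_12, d_12) = (m_1, d_1) = (53, 81), so from here the quotients repeat a_1, ..., a_11; the period length is 11.
Hence the expansion of sqrt(2890) is a_0 = 53 followed by the repeating block 1, 3, 6, 1, 11, 11, 1, 6, 3, 1, 106 (period 11).

[53; (1, 3, 6, 1, 11, 11, 1, 6, 3, 1, 106)]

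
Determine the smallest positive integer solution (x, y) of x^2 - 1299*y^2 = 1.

First expand sqrt(1299) as a continued fraction. With x_i = (sqrt(1299) + m_i)/d_i and (m_0, d_0) = (0, 1): a_0 = floor(sqrt(1299)) = 36, since 36^2 = 1296 <= 1299 < 1369 = 37^2.
Iterate m_{i+1} = d_i*a_i - m_i, d_{i+1} = (1299 - m_{i+1}^2)/d_i, a_{i+1} = floor((a_0 + m_{i+1})/d_{i+1}):
  m_1 = 1*36 - 0 = 36, d_1 = (1299 - 36^2)/1 = 3/1 = 3, a_1 = floor((36 + 36)/3) = 24.
  m_2 = 3*24 - 36 = 36, d_2 = (1299 - 36^2)/3 = 3/3 = 1, a_2 = floor((36 + 36)/1) = 72.
  m_3 = 1*72 - 36 = 36, d_3 = (1299 - 36^2)/1 = 3/1 = 3: (m_3, d_3) = (m_1, d_1) = (36, 3), so from here the quotients repeat a_1, a_2; the period length is 2.
So sqrt(1299) = [36; (24, 72)] with period length k = 2.
k is even, so the fundamental solution of x^2 - 1299y^2 = 1 is (p_{k-1}, q_{k-1}) = (p_1, q_1); compute convergents through index 1.
Convergents (p_i = a_i*p_{i-1} + p_{i-2}, q_i = a_i*q_{i-1} + q_{i-2} with p_{-2}=0, p_{-1}=1, q_{-2}=1, q_{-1}=0):
  i=0: a_0=36, p_0 = 36*1 + 0 = 36, q_0 = 36*0 + 1 = 1.
  i=1: a_1=24, p_1 = 24*36 + 1 = 865, q_1 = 24*1 + 0 = 24.
Check: 865^2 - 1299*24^2 = 748225 - 748224 = 1, so (x, y) = (865, 24) solves the equation, and by the theorem it is the least positive solution.

(x, y) = (865, 24)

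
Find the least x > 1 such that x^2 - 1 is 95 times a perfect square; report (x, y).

(x, y) = (39, 4)

First expand sqrt(95) as a continued fraction. With x_i = (sqrt(95) + m_i)/d_i and (m_0, d_0) = (0, 1): a_0 = floor(sqrt(95)) = 9, since 9^2 = 81 <= 95 < 100 = 10^2.
Iterate m_{i+1} = d_i*a_i - m_i, d_{i+1} = (95 - m_{i+1}^2)/d_i, a_{i+1} = floor((a_0 + m_{i+1})/d_{i+1}):
  m_1 = 1*9 - 0 = 9, d_1 = (95 - 9^2)/1 = 14/1 = 14, a_1 = floor((9 + 9)/14) = 1.
  m_2 = 14*1 - 9 = 5, d_2 = (95 - 5^2)/14 = 70/14 = 5, a_2 = floor((9 + 5)/5) = 2.
  m_3 = 5*2 - 5 = 5, d_3 = (95 - 5^2)/5 = 70/5 = 14, a_3 = floor((9 + 5)/14) = 1.
  m_4 = 14*1 - 5 = 9, d_4 = (95 - 9^2)/14 = 14/14 = 1, a_4 = floor((9 + 9)/1) = 18.
  m_5 = 1*18 - 9 = 9, d_5 = (95 - 9^2)/1 = 14/1 = 14: (m_5, d_5) = (m_1, d_1) = (9, 14), so from here the quotients repeat a_1, ..., a_4; the period length is 4.
So sqrt(95) = [9; (1, 2, 1, 18)] with period length k = 4.
k is even, so the fundamental solution of x^2 - 95y^2 = 1 is (p_{k-1}, q_{k-1}) = (p_3, q_3); compute convergents through index 3.
Convergents (p_i = a_i*p_{i-1} + p_{i-2}, q_i = a_i*q_{i-1} + q_{i-2} with p_{-2}=0, p_{-1}=1, q_{-2}=1, q_{-1}=0):
  i=0: a_0=9, p_0 = 9*1 + 0 = 9, q_0 = 9*0 + 1 = 1.
  i=1: a_1=1, p_1 = 1*9 + 1 = 10, q_1 = 1*1 + 0 = 1.
  i=2: a_2=2, p_2 = 2*10 + 9 = 29, q_2 = 2*1 + 1 = 3.
  i=3: a_3=1, p_3 = 1*29 + 10 = 39, q_3 = 1*3 + 1 = 4.
Check: 39^2 - 95*4^2 = 1521 - 1520 = 1, so (x, y) = (39, 4) solves the equation, and by the theorem it is the least positive solution.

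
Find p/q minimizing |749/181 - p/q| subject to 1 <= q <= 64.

120/29

Expand x = 749/181 as a continued fraction with the Euclidean algorithm:
  749 = 4*181 + 25, so a_0 = 4.
  181 = 7*25 + 6, so a_1 = 7.
  25 = 4*6 + 1, so a_2 = 4.
  6 = 6*1 + 0, so a_3 = 6.
so x = [4; 7, 4, 6].
Convergents (p_i = a_i*p_{i-1} + p_{i-2}, q_i = a_i*q_{i-1} + q_{i-2} with p_{-2}=0, p_{-1}=1, q_{-2}=1, q_{-1}=0), until the denominator exceeds 64:
  i=0: a_0=4, p_0 = 4*1 + 0 = 4, q_0 = 4*0 + 1 = 1.
  i=1: a_1=7, p_1 = 7*4 + 1 = 29, q_1 = 7*1 + 0 = 7.
  i=2: a_2=4, p_2 = 4*29 + 4 = 120, q_2 = 4*7 + 1 = 29.
  i=3: a_3=6, p_3 = 6*120 + 29 = 749, q_3 = 6*29 + 7 = 181.
q_3 = 181 > 64, so the last convergent with denominator <= 64 is p_2/q_2 = 120/29.
The closest fraction with denominator <= 64 is either p_2/q_2 or the intermediate fraction (k*p_2 + p_1)/(k*q_2 + q_1) with the largest k >= 1 whose denominator stays <= 64; these approach x as k grows, and every other convergent or intermediate fraction in range is farther away.
Largest k: floor((64 - q_1)/q_2) = floor((64 - 7)/29) = 1.
That gives (1*120 + 29)/(1*29 + 7) = 149/36.
Compare the errors: |x - 120/29| = |749*29 - 120*181|/(181*29) = 1/5249, and |x - 149/36| = |749*36 - 149*181|/(181*36) = 5/6516.
Cross-multiplying, 1*6516 = 6516 < 26245 = 5*5249, so 1/5249 is smaller: the convergent 120/29 is closer to x than 149/36.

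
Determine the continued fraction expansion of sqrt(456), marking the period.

Write x_i = (sqrt(456) + m_i)/d_i with (m_0, d_0) = (0, 1). a_0 = floor(sqrt(456)) = 21, since 21^2 = 441 <= 456 < 484 = 22^2.
Iterate m_{i+1} = d_i*a_i - m_i, d_{i+1} = (456 - m_{i+1}^2)/d_i, a_{i+1} = floor((a_0 + m_{i+1})/d_{i+1}):
  m_1 = 1*21 - 0 = 21, d_1 = (456 - 21^2)/1 = 15/1 = 15, a_1 = floor((21 + 21)/15) = 2.
  m_2 = 15*2 - 21 = 9, d_2 = (456 - 9^2)/15 = 375/15 = 25, a_2 = floor((21 + 9)/25) = 1.
  m_3 = 25*1 - 9 = 16, d_3 = (456 - 16^2)/25 = 200/25 = 8, a_3 = floor((21 + 16)/8) = 4.
  m_4 = 8*4 - 16 = 16, d_4 = (456 - 16^2)/8 = 200/8 = 25, a_4 = floor((21 + 16)/25) = 1.
  m_5 = 25*1 - 16 = 9, d_5 = (456 - 9^2)/25 = 375/25 = 15, a_5 = floor((21 + 9)/15) = 2.
  m_6 = 15*2 - 9 = 21, d_6 = (456 - 21^2)/15 = 15/15 = 1, a_6 = floor((21 + 21)/1) = 42.
  m_7 = 1*42 - 21 = 21, d_7 = (456 - 21^2)/1 = 15/1 = 15: (m_7, d_7) = (m_1, d_1) = (21, 15), so from here the quotients repeat a_1, ..., a_6; the period length is 6.
Hence the expansion of sqrt(456) is a_0 = 21 followed by the repeating block 2, 1, 4, 1, 2, 42 (period 6).

[21; (2, 1, 4, 1, 2, 42)]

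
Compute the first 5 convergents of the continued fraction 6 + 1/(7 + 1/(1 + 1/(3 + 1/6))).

Using the convergent recurrence p_i = a_i*p_{i-1} + p_{i-2}, q_i = a_i*q_{i-1} + q_{i-2} with p_{-2}=0, p_{-1}=1, q_{-2}=1, q_{-1}=0:
  i=0: a_0=6, p_0 = 6*1 + 0 = 6, q_0 = 6*0 + 1 = 1.
  i=1: a_1=7, p_1 = 7*6 + 1 = 43, q_1 = 7*1 + 0 = 7.
  i=2: a_2=1, p_2 = 1*43 + 6 = 49, q_2 = 1*7 + 1 = 8.
  i=3: a_3=3, p_3 = 3*49 + 43 = 190, q_3 = 3*8 + 7 = 31.
  i=4: a_4=6, p_4 = 6*190 + 49 = 1189, q_4 = 6*31 + 8 = 194.

6/1, 43/7, 49/8, 190/31, 1189/194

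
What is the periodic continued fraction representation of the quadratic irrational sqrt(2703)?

Write x_i = (sqrt(2703) + m_i)/d_i with (m_0, d_0) = (0, 1). a_0 = floor(sqrt(2703)) = 51, since 51^2 = 2601 <= 2703 < 2704 = 52^2.
Iterate m_{i+1} = d_i*a_i - m_i, d_{i+1} = (2703 - m_{i+1}^2)/d_i, a_{i+1} = floor((a_0 + m_{i+1})/d_{i+1}):
  m_1 = 1*51 - 0 = 51, d_1 = (2703 - 51^2)/1 = 102/1 = 102, a_1 = floor((51 + 51)/102) = 1.
  m_2 = 102*1 - 51 = 51, d_2 = (2703 - 51^2)/102 = 102/102 = 1, a_2 = floor((51 + 51)/1) = 102.
  m_3 = 1*102 - 51 = 51, d_3 = (2703 - 51^2)/1 = 102/1 = 102: (m_3, d_3) = (m_1, d_1) = (51, 102), so from here the quotients repeat a_1, a_2; the period length is 2.
Hence the expansion of sqrt(2703) is a_0 = 51 followed by the repeating block 1, 102 (period 2).

[51; (1, 102)]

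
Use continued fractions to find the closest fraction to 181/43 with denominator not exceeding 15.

59/14

Expand x = 181/43 as a continued fraction with the Euclidean algorithm:
  181 = 4*43 + 9, so a_0 = 4.
  43 = 4*9 + 7, so a_1 = 4.
  9 = 1*7 + 2, so a_2 = 1.
  7 = 3*2 + 1, so a_3 = 3.
  2 = 2*1 + 0, so a_4 = 2.
so x = [4; 4, 1, 3, 2].
Convergents (p_i = a_i*p_{i-1} + p_{i-2}, q_i = a_i*q_{i-1} + q_{i-2} with p_{-2}=0, p_{-1}=1, q_{-2}=1, q_{-1}=0), until the denominator exceeds 15:
  i=0: a_0=4, p_0 = 4*1 + 0 = 4, q_0 = 4*0 + 1 = 1.
  i=1: a_1=4, p_1 = 4*4 + 1 = 17, q_1 = 4*1 + 0 = 4.
  i=2: a_2=1, p_2 = 1*17 + 4 = 21, q_2 = 1*4 + 1 = 5.
  i=3: a_3=3, p_3 = 3*21 + 17 = 80, q_3 = 3*5 + 4 = 19.
q_3 = 19 > 15, so the last convergent with denominator <= 15 is p_2/q_2 = 21/5.
The closest fraction with denominator <= 15 is either p_2/q_2 or the intermediate fraction (k*p_2 + p_1)/(k*q_2 + q_1) with the largest k >= 1 whose denominator stays <= 15; these approach x as k grows, and every other convergent or intermediate fraction in range is farther away.
Largest k: floor((15 - q_1)/q_2) = floor((15 - 4)/5) = 2.
That gives (2*21 + 17)/(2*5 + 4) = 59/14.
Compare the errors: |x - 21/5| = |181*5 - 21*43|/(43*5) = 2/215, and |x - 59/14| = |181*14 - 59*43|/(43*14) = 3/602.
Cross-multiplying, 3*215 = 645 < 1204 = 2*602, so 3/602 is smaller: the intermediate fraction 59/14 is closer to x than 21/5.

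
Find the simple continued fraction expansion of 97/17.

[5; 1, 2, 2, 2]

Run the Euclidean algorithm on 97 and 17; the successive quotients are the partial quotients a_0, a_1, ... (each step inverts the fractional part left over by the previous one):
  97 = 5*17 + 12, so a_0 = 5.
  17 = 1*12 + 5, so a_1 = 1.
  12 = 2*5 + 2, so a_2 = 2.
  5 = 2*2 + 1, so a_3 = 2.
  2 = 2*1 + 0, so a_4 = 2.
The remainder reaches 0 after 5 divisions, so the expansion has 5 partial quotients, read off in order.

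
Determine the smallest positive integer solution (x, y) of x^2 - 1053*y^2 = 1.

(x, y) = (649, 20)

First expand sqrt(1053) as a continued fraction. With x_i = (sqrt(1053) + m_i)/d_i and (m_0, d_0) = (0, 1): a_0 = floor(sqrt(1053)) = 32, since 32^2 = 1024 <= 1053 < 1089 = 33^2.
Iterate m_{i+1} = d_i*a_i - m_i, d_{i+1} = (1053 - m_{i+1}^2)/d_i, a_{i+1} = floor((a_0 + m_{i+1})/d_{i+1}):
  m_1 = 1*32 - 0 = 32, d_1 = (1053 - 32^2)/1 = 29/1 = 29, a_1 = floor((32 + 32)/29) = 2.
  m_2 = 29*2 - 32 = 26, d_2 = (1053 - 26^2)/29 = 377/29 = 13, a_2 = floor((32 + 26)/13) = 4.
  m_3 = 13*4 - 26 = 26, d_3 = (1053 - 26^2)/13 = 377/13 = 29, a_3 = floor((32 + 26)/29) = 2.
  m_4 = 29*2 - 26 = 32, d_4 = (1053 - 32^2)/29 = 29/29 = 1, a_4 = floor((32 + 32)/1) = 64.
  m_5 = 1*64 - 32 = 32, d_5 = (1053 - 32^2)/1 = 29/1 = 29: (m_5, d_5) = (m_1, d_1) = (32, 29), so from here the quotients repeat a_1, ..., a_4; the period length is 4.
So sqrt(1053) = [32; (2, 4, 2, 64)] with period length k = 4.
k is even, so the fundamental solution of x^2 - 1053y^2 = 1 is (p_{k-1}, q_{k-1}) = (p_3, q_3); compute convergents through index 3.
Convergents (p_i = a_i*p_{i-1} + p_{i-2}, q_i = a_i*q_{i-1} + q_{i-2} with p_{-2}=0, p_{-1}=1, q_{-2}=1, q_{-1}=0):
  i=0: a_0=32, p_0 = 32*1 + 0 = 32, q_0 = 32*0 + 1 = 1.
  i=1: a_1=2, p_1 = 2*32 + 1 = 65, q_1 = 2*1 + 0 = 2.
  i=2: a_2=4, p_2 = 4*65 + 32 = 292, q_2 = 4*2 + 1 = 9.
  i=3: a_3=2, p_3 = 2*292 + 65 = 649, q_3 = 2*9 + 2 = 20.
Check: 649^2 - 1053*20^2 = 421201 - 421200 = 1, so (x, y) = (649, 20) solves the equation, and by the theorem it is the least positive solution.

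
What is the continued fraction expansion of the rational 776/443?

[1; 1, 3, 36, 1, 2]

Run the Euclidean algorithm on 776 and 443; the successive quotients are the partial quotients a_0, a_1, ... (each step inverts the fractional part left over by the previous one):
  776 = 1*443 + 333, so a_0 = 1.
  443 = 1*333 + 110, so a_1 = 1.
  333 = 3*110 + 3, so a_2 = 3.
  110 = 36*3 + 2, so a_3 = 36.
  3 = 1*2 + 1, so a_4 = 1.
  2 = 2*1 + 0, so a_5 = 2.
The remainder reaches 0 after 6 divisions, so the expansion has 6 partial quotients, read off in order.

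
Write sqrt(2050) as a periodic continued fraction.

[45; (3, 1, 1, 1, 1, 3, 90)]

Write x_i = (sqrt(2050) + m_i)/d_i with (m_0, d_0) = (0, 1). a_0 = floor(sqrt(2050)) = 45, since 45^2 = 2025 <= 2050 < 2116 = 46^2.
Iterate m_{i+1} = d_i*a_i - m_i, d_{i+1} = (2050 - m_{i+1}^2)/d_i, a_{i+1} = floor((a_0 + m_{i+1})/d_{i+1}):
  m_1 = 1*45 - 0 = 45, d_1 = (2050 - 45^2)/1 = 25/1 = 25, a_1 = floor((45 + 45)/25) = 3.
  m_2 = 25*3 - 45 = 30, d_2 = (2050 - 30^2)/25 = 1150/25 = 46, a_2 = floor((45 + 30)/46) = 1.
  m_3 = 46*1 - 30 = 16, d_3 = (2050 - 16^2)/46 = 1794/46 = 39, a_3 = floor((45 + 16)/39) = 1.
  m_4 = 39*1 - 16 = 23, d_4 = (2050 - 23^2)/39 = 1521/39 = 39, a_4 = floor((45 + 23)/39) = 1.
  m_5 = 39*1 - 23 = 16, d_5 = (2050 - 16^2)/39 = 1794/39 = 46, a_5 = floor((45 + 16)/46) = 1.
  m_6 = 46*1 - 16 = 30, d_6 = (2050 - 30^2)/46 = 1150/46 = 25, a_6 = floor((45 + 30)/25) = 3.
  m_7 = 25*3 - 30 = 45, d_7 = (2050 - 45^2)/25 = 25/25 = 1, a_7 = floor((45 + 45)/1) = 90.
  m_8 = 1*90 - 45 = 45, d_8 = (2050 - 45^2)/1 = 25/1 = 25: (m_8, d_8) = (m_1, d_1) = (45, 25), so from here the quotients repeat a_1, ..., a_7; the period length is 7.
Hence the expansion of sqrt(2050) is a_0 = 45 followed by the repeating block 3, 1, 1, 1, 1, 3, 90 (period 7).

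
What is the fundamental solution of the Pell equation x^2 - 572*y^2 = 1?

First expand sqrt(572) as a continued fraction. With x_i = (sqrt(572) + m_i)/d_i and (m_0, d_0) = (0, 1): a_0 = floor(sqrt(572)) = 23, since 23^2 = 529 <= 572 < 576 = 24^2.
Iterate m_{i+1} = d_i*a_i - m_i, d_{i+1} = (572 - m_{i+1}^2)/d_i, a_{i+1} = floor((a_0 + m_{i+1})/d_{i+1}):
  m_1 = 1*23 - 0 = 23, d_1 = (572 - 23^2)/1 = 43/1 = 43, a_1 = floor((23 + 23)/43) = 1.
  m_2 = 43*1 - 23 = 20, d_2 = (572 - 20^2)/43 = 172/43 = 4, a_2 = floor((23 + 20)/4) = 10.
  m_3 = 4*10 - 20 = 20, d_3 = (572 - 20^2)/4 = 172/4 = 43, a_3 = floor((23 + 20)/43) = 1.
  m_4 = 43*1 - 20 = 23, d_4 = (572 - 23^2)/43 = 43/43 = 1, a_4 = floor((23 + 23)/1) = 46.
  m_5 = 1*46 - 23 = 23, d_5 = (572 - 23^2)/1 = 43/1 = 43: (m_5, d_5) = (m_1, d_1) = (23, 43), so from here the quotients repeat a_1, ..., a_4; the period length is 4.
So sqrt(572) = [23; (1, 10, 1, 46)] with period length k = 4.
k is even, so the fundamental solution of x^2 - 572y^2 = 1 is (p_{k-1}, q_{k-1}) = (p_3, q_3); compute convergents through index 3.
Convergents (p_i = a_i*p_{i-1} + p_{i-2}, q_i = a_i*q_{i-1} + q_{i-2} with p_{-2}=0, p_{-1}=1, q_{-2}=1, q_{-1}=0):
  i=0: a_0=23, p_0 = 23*1 + 0 = 23, q_0 = 23*0 + 1 = 1.
  i=1: a_1=1, p_1 = 1*23 + 1 = 24, q_1 = 1*1 + 0 = 1.
  i=2: a_2=10, p_2 = 10*24 + 23 = 263, q_2 = 10*1 + 1 = 11.
  i=3: a_3=1, p_3 = 1*263 + 24 = 287, q_3 = 1*11 + 1 = 12.
Check: 287^2 - 572*12^2 = 82369 - 82368 = 1, so (x, y) = (287, 12) solves the equation, and by the theorem it is the least positive solution.

(x, y) = (287, 12)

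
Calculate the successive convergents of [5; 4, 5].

5/1, 21/4, 110/21

Using the convergent recurrence p_i = a_i*p_{i-1} + p_{i-2}, q_i = a_i*q_{i-1} + q_{i-2} with p_{-2}=0, p_{-1}=1, q_{-2}=1, q_{-1}=0:
  i=0: a_0=5, p_0 = 5*1 + 0 = 5, q_0 = 5*0 + 1 = 1.
  i=1: a_1=4, p_1 = 4*5 + 1 = 21, q_1 = 4*1 + 0 = 4.
  i=2: a_2=5, p_2 = 5*21 + 5 = 110, q_2 = 5*4 + 1 = 21.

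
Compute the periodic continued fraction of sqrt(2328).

[48; (4, 96)]

Write x_i = (sqrt(2328) + m_i)/d_i with (m_0, d_0) = (0, 1). a_0 = floor(sqrt(2328)) = 48, since 48^2 = 2304 <= 2328 < 2401 = 49^2.
Iterate m_{i+1} = d_i*a_i - m_i, d_{i+1} = (2328 - m_{i+1}^2)/d_i, a_{i+1} = floor((a_0 + m_{i+1})/d_{i+1}):
  m_1 = 1*48 - 0 = 48, d_1 = (2328 - 48^2)/1 = 24/1 = 24, a_1 = floor((48 + 48)/24) = 4.
  m_2 = 24*4 - 48 = 48, d_2 = (2328 - 48^2)/24 = 24/24 = 1, a_2 = floor((48 + 48)/1) = 96.
  m_3 = 1*96 - 48 = 48, d_3 = (2328 - 48^2)/1 = 24/1 = 24: (m_3, d_3) = (m_1, d_1) = (48, 24), so from here the quotients repeat a_1, a_2; the period length is 2.
Hence the expansion of sqrt(2328) is a_0 = 48 followed by the repeating block 4, 96 (period 2).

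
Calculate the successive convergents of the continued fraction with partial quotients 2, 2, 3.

Using the convergent recurrence p_i = a_i*p_{i-1} + p_{i-2}, q_i = a_i*q_{i-1} + q_{i-2} with p_{-2}=0, p_{-1}=1, q_{-2}=1, q_{-1}=0:
  i=0: a_0=2, p_0 = 2*1 + 0 = 2, q_0 = 2*0 + 1 = 1.
  i=1: a_1=2, p_1 = 2*2 + 1 = 5, q_1 = 2*1 + 0 = 2.
  i=2: a_2=3, p_2 = 3*5 + 2 = 17, q_2 = 3*2 + 1 = 7.

2/1, 5/2, 17/7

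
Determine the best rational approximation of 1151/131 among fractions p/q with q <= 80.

659/75

Expand x = 1151/131 as a continued fraction with the Euclidean algorithm:
  1151 = 8*131 + 103, so a_0 = 8.
  131 = 1*103 + 28, so a_1 = 1.
  103 = 3*28 + 19, so a_2 = 3.
  28 = 1*19 + 9, so a_3 = 1.
  19 = 2*9 + 1, so a_4 = 2.
  9 = 9*1 + 0, so a_5 = 9.
so x = [8; 1, 3, 1, 2, 9].
Convergents (p_i = a_i*p_{i-1} + p_{i-2}, q_i = a_i*q_{i-1} + q_{i-2} with p_{-2}=0, p_{-1}=1, q_{-2}=1, q_{-1}=0), until the denominator exceeds 80:
  i=0: a_0=8, p_0 = 8*1 + 0 = 8, q_0 = 8*0 + 1 = 1.
  i=1: a_1=1, p_1 = 1*8 + 1 = 9, q_1 = 1*1 + 0 = 1.
  i=2: a_2=3, p_2 = 3*9 + 8 = 35, q_2 = 3*1 + 1 = 4.
  i=3: a_3=1, p_3 = 1*35 + 9 = 44, q_3 = 1*4 + 1 = 5.
  i=4: a_4=2, p_4 = 2*44 + 35 = 123, q_4 = 2*5 + 4 = 14.
  i=5: a_5=9, p_5 = 9*123 + 44 = 1151, q_5 = 9*14 + 5 = 131.
q_5 = 131 > 80, so the last convergent with denominator <= 80 is p_4/q_4 = 123/14.
The closest fraction with denominator <= 80 is either p_4/q_4 or the intermediate fraction (k*p_4 + p_3)/(k*q_4 + q_3) with the largest k >= 1 whose denominator stays <= 80; these approach x as k grows, and every other convergent or intermediate fraction in range is farther away.
Largest k: floor((80 - q_3)/q_4) = floor((80 - 5)/14) = 5.
That gives (5*123 + 44)/(5*14 + 5) = 659/75.
Compare the errors: |x - 123/14| = |1151*14 - 123*131|/(131*14) = 1/1834, and |x - 659/75| = |1151*75 - 659*131|/(131*75) = 4/9825.
Cross-multiplying, 4*1834 = 7336 < 9825 = 1*9825, so 4/9825 is smaller: the intermediate fraction 659/75 is closer to x than 123/14.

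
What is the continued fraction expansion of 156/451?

[0; 2, 1, 8, 5, 1, 2]

Run the Euclidean algorithm on 156 and 451; the successive quotients are the partial quotients a_0, a_1, ... (each step inverts the fractional part left over by the previous one):
  156 = 0*451 + 156, so a_0 = 0.
  451 = 2*156 + 139, so a_1 = 2.
  156 = 1*139 + 17, so a_2 = 1.
  139 = 8*17 + 3, so a_3 = 8.
  17 = 5*3 + 2, so a_4 = 5.
  3 = 1*2 + 1, so a_5 = 1.
  2 = 2*1 + 0, so a_6 = 2.
The remainder reaches 0 after 7 divisions, so the expansion has 7 partial quotients, read off in order.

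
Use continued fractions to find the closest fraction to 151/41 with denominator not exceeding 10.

Expand x = 151/41 as a continued fraction with the Euclidean algorithm:
  151 = 3*41 + 28, so a_0 = 3.
  41 = 1*28 + 13, so a_1 = 1.
  28 = 2*13 + 2, so a_2 = 2.
  13 = 6*2 + 1, so a_3 = 6.
  2 = 2*1 + 0, so a_4 = 2.
so x = [3; 1, 2, 6, 2].
Convergents (p_i = a_i*p_{i-1} + p_{i-2}, q_i = a_i*q_{i-1} + q_{i-2} with p_{-2}=0, p_{-1}=1, q_{-2}=1, q_{-1}=0), until the denominator exceeds 10:
  i=0: a_0=3, p_0 = 3*1 + 0 = 3, q_0 = 3*0 + 1 = 1.
  i=1: a_1=1, p_1 = 1*3 + 1 = 4, q_1 = 1*1 + 0 = 1.
  i=2: a_2=2, p_2 = 2*4 + 3 = 11, q_2 = 2*1 + 1 = 3.
  i=3: a_3=6, p_3 = 6*11 + 4 = 70, q_3 = 6*3 + 1 = 19.
q_3 = 19 > 10, so the last convergent with denominator <= 10 is p_2/q_2 = 11/3.
The closest fraction with denominator <= 10 is either p_2/q_2 or the intermediate fraction (k*p_2 + p_1)/(k*q_2 + q_1) with the largest k >= 1 whose denominator stays <= 10; these approach x as k grows, and every other convergent or intermediate fraction in range is farther away.
Largest k: floor((10 - q_1)/q_2) = floor((10 - 1)/3) = 3.
That gives (3*11 + 4)/(3*3 + 1) = 37/10.
Compare the errors: |x - 11/3| = |151*3 - 11*41|/(41*3) = 2/123, and |x - 37/10| = |151*10 - 37*41|/(41*10) = 7/410.
Cross-multiplying, 2*410 = 820 < 861 = 7*123, so 2/123 is smaller: the convergent 11/3 is closer to x than 37/10.

11/3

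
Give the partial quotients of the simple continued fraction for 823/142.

[5; 1, 3, 1, 8, 1, 2]

Run the Euclidean algorithm on 823 and 142; the successive quotients are the partial quotients a_0, a_1, ... (each step inverts the fractional part left over by the previous one):
  823 = 5*142 + 113, so a_0 = 5.
  142 = 1*113 + 29, so a_1 = 1.
  113 = 3*29 + 26, so a_2 = 3.
  29 = 1*26 + 3, so a_3 = 1.
  26 = 8*3 + 2, so a_4 = 8.
  3 = 1*2 + 1, so a_5 = 1.
  2 = 2*1 + 0, so a_6 = 2.
The remainder reaches 0 after 7 divisions, so the expansion has 7 partial quotients, read off in order.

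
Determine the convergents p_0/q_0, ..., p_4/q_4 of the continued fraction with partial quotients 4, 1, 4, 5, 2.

4/1, 5/1, 24/5, 125/26, 274/57

Using the convergent recurrence p_i = a_i*p_{i-1} + p_{i-2}, q_i = a_i*q_{i-1} + q_{i-2} with p_{-2}=0, p_{-1}=1, q_{-2}=1, q_{-1}=0:
  i=0: a_0=4, p_0 = 4*1 + 0 = 4, q_0 = 4*0 + 1 = 1.
  i=1: a_1=1, p_1 = 1*4 + 1 = 5, q_1 = 1*1 + 0 = 1.
  i=2: a_2=4, p_2 = 4*5 + 4 = 24, q_2 = 4*1 + 1 = 5.
  i=3: a_3=5, p_3 = 5*24 + 5 = 125, q_3 = 5*5 + 1 = 26.
  i=4: a_4=2, p_4 = 2*125 + 24 = 274, q_4 = 2*26 + 5 = 57.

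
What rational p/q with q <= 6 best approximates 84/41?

Expand x = 84/41 as a continued fraction with the Euclidean algorithm:
  84 = 2*41 + 2, so a_0 = 2.
  41 = 20*2 + 1, so a_1 = 20.
  2 = 2*1 + 0, so a_2 = 2.
so x = [2; 20, 2].
Convergents (p_i = a_i*p_{i-1} + p_{i-2}, q_i = a_i*q_{i-1} + q_{i-2} with p_{-2}=0, p_{-1}=1, q_{-2}=1, q_{-1}=0), until the denominator exceeds 6:
  i=0: a_0=2, p_0 = 2*1 + 0 = 2, q_0 = 2*0 + 1 = 1.
  i=1: a_1=20, p_1 = 20*2 + 1 = 41, q_1 = 20*1 + 0 = 20.
q_1 = 20 > 6, so the last convergent with denominator <= 6 is p_0/q_0 = 2/1.
The closest fraction with denominator <= 6 is either p_0/q_0 or the intermediate fraction (k*p_0 + p_{-1})/(k*q_0 + q_{-1}) with the largest k >= 1 whose denominator stays <= 6; these approach x as k grows, and every other convergent or intermediate fraction in range is farther away.
Largest k: floor((6 - q_{-1})/q_0) = floor((6 - 0)/1) = 6 (using the seeds p_{-1} = 1, q_{-1} = 0).
That gives (6*2 + 1)/(6*1 + 0) = 13/6.
Compare the errors: |x - 2/1| = |84*1 - 2*41|/(41*1) = 2/41, and |x - 13/6| = |84*6 - 13*41|/(41*6) = 29/246.
Cross-multiplying, 2*246 = 492 < 1189 = 29*41, so 2/41 is smaller: the convergent 2/1 is closer to x than 13/6.

2/1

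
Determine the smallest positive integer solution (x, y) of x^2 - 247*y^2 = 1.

(x, y) = (85292, 5427)

First expand sqrt(247) as a continued fraction. With x_i = (sqrt(247) + m_i)/d_i and (m_0, d_0) = (0, 1): a_0 = floor(sqrt(247)) = 15, since 15^2 = 225 <= 247 < 256 = 16^2.
Iterate m_{i+1} = d_i*a_i - m_i, d_{i+1} = (247 - m_{i+1}^2)/d_i, a_{i+1} = floor((a_0 + m_{i+1})/d_{i+1}):
  m_1 = 1*15 - 0 = 15, d_1 = (247 - 15^2)/1 = 22/1 = 22, a_1 = floor((15 + 15)/22) = 1.
  m_2 = 22*1 - 15 = 7, d_2 = (247 - 7^2)/22 = 198/22 = 9, a_2 = floor((15 + 7)/9) = 2.
  m_3 = 9*2 - 7 = 11, d_3 = (247 - 11^2)/9 = 126/9 = 14, a_3 = floor((15 + 11)/14) = 1.
  m_4 = 14*1 - 11 = 3, d_4 = (247 - 3^2)/14 = 238/14 = 17, a_4 = floor((15 + 3)/17) = 1.
  m_5 = 17*1 - 3 = 14, d_5 = (247 - 14^2)/17 = 51/17 = 3, a_5 = floor((15 + 14)/3) = 9.
  m_6 = 3*9 - 14 = 13, d_6 = (247 - 13^2)/3 = 78/3 = 26, a_6 = floor((15 + 13)/26) = 1.
  m_7 = 26*1 - 13 = 13, d_7 = (247 - 13^2)/26 = 78/26 = 3, a_7 = floor((15 + 13)/3) = 9.
  m_8 = 3*9 - 13 = 14, d_8 = (247 - 14^2)/3 = 51/3 = 17, a_8 = floor((15 + 14)/17) = 1.
  m_9 = 17*1 - 14 = 3, d_9 = (247 - 3^2)/17 = 238/17 = 14, a_9 = floor((15 + 3)/14) = 1.
  m_10 = 14*1 - 3 = 11, d_10 = (247 - 11^2)/14 = 126/14 = 9, a_10 = floor((15 + 11)/9) = 2.
  m_11 = 9*2 - 11 = 7, d_11 = (247 - 7^2)/9 = 198/9 = 22, a_11 = floor((15 + 7)/22) = 1.
  m_12 = 22*1 - 7 = 15, d_12 = (247 - 15^2)/22 = 22/22 = 1, a_12 = floor((15 + 15)/1) = 30.
  m_13 = 1*30 - 15 = 15, d_13 = (247 - 15^2)/1 = 22/1 = 22: (m_13, d_13) = (m_1, d_1) = (15, 22), so from here the quotients repeat a_1, ..., a_12; the period length is 12.
So sqrt(247) = [15; (1, 2, 1, 1, 9, 1, 9, 1, 1, 2, 1, 30)] with period length k = 12.
k is even, so the fundamental solution of x^2 - 247y^2 = 1 is (p_{k-1}, q_{k-1}) = (p_11, q_11); compute convergents through index 11.
Convergents (p_i = a_i*p_{i-1} + p_{i-2}, q_i = a_i*q_{i-1} + q_{i-2} with p_{-2}=0, p_{-1}=1, q_{-2}=1, q_{-1}=0):
  i=0: a_0=15, p_0 = 15*1 + 0 = 15, q_0 = 15*0 + 1 = 1.
  i=1: a_1=1, p_1 = 1*15 + 1 = 16, q_1 = 1*1 + 0 = 1.
  i=2: a_2=2, p_2 = 2*16 + 15 = 47, q_2 = 2*1 + 1 = 3.
  i=3: a_3=1, p_3 = 1*47 + 16 = 63, q_3 = 1*3 + 1 = 4.
  i=4: a_4=1, p_4 = 1*63 + 47 = 110, q_4 = 1*4 + 3 = 7.
  i=5: a_5=9, p_5 = 9*110 + 63 = 1053, q_5 = 9*7 + 4 = 67.
  i=6: a_6=1, p_6 = 1*1053 + 110 = 1163, q_6 = 1*67 + 7 = 74.
  i=7: a_7=9, p_7 = 9*1163 + 1053 = 11520, q_7 = 9*74 + 67 = 733.
  i=8: a_8=1, p_8 = 1*11520 + 1163 = 12683, q_8 = 1*733 + 74 = 807.
  i=9: a_9=1, p_9 = 1*12683 + 11520 = 24203, q_9 = 1*807 + 733 = 1540.
  i=10: a_10=2, p_10 = 2*24203 + 12683 = 61089, q_10 = 2*1540 + 807 = 3887.
  i=11: a_11=1, p_11 = 1*61089 + 24203 = 85292, q_11 = 1*3887 + 1540 = 5427.
Check: 85292^2 - 247*5427^2 = 7274725264 - 7274725263 = 1, so (x, y) = (85292, 5427) solves the equation, and by the theorem it is the least positive solution.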